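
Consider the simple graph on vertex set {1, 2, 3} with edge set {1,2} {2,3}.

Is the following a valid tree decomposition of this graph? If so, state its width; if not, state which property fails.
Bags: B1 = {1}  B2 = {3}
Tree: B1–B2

No — vertex 2 appears in no bag.

A tree decomposition must satisfy three properties: every vertex lies in some bag; for every edge, both endpoints lie together in some bag; and for every vertex, the bags containing it form a connected subtree. Here vertex 2 appears in no bag, so the decomposition is invalid.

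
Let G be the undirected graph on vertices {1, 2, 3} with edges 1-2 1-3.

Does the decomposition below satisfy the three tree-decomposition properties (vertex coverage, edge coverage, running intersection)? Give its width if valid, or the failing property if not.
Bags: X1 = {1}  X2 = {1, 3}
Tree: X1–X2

No — vertex 2 appears in no bag.

A tree decomposition must satisfy three properties: every vertex lies in some bag; for every edge, both endpoints lie together in some bag; and for every vertex, the bags containing it form a connected subtree. Here vertex 2 appears in no bag, so the decomposition is invalid.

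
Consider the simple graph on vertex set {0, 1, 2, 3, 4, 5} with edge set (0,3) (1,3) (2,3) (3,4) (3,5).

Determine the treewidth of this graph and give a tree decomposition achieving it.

Treewidth 1.
One optimal decomposition is:
Bags: B1 = {2, 3}  B2 = {0, 3}  B3 = {3, 5}  B4 = {1, 3}  B5 = {3, 4}
Tree: B1–B2, B2–B3, B3–B4, B4–B5

The largest bag has 2 vertices, giving width 1; this decomposition certifies tw(G) ≤ 1. Since G has at least one edge (e.g. 2–3), it is not an edgeless graph, so tw(G) ≥ 1. Combining the bounds, tw(G) = 1.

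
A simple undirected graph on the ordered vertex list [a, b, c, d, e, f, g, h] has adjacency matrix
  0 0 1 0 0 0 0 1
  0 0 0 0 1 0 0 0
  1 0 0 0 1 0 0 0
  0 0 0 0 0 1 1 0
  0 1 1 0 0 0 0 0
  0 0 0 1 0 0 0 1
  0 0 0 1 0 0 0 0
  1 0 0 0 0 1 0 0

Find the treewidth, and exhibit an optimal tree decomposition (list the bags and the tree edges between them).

Treewidth 1.
One optimal decomposition is:
Bags: B1 = {d, g}  B2 = {d, f}  B3 = {f, h}  B4 = {a, h}  B5 = {a, c}  B6 = {c, e}  B7 = {b, e}
Tree: B1–B2, B2–B3, B3–B4, B4–B5, B5–B6, B6–B7

Every bag has size at most 2, so the width is 2 − 1 = 1 and tw(G) ≤ 1. G has an edge, so its treewidth is at least 1. Therefore the treewidth is 1.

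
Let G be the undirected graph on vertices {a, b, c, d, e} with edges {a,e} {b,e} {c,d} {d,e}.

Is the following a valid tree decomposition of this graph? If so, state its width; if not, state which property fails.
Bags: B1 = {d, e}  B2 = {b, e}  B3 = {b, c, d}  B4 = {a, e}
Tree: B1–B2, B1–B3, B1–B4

A tree decomposition must satisfy three properties: every vertex lies in some bag; for every edge, both endpoints lie together in some bag; and for every vertex, the bags containing it form a connected subtree. Here bags containing vertex b are not connected in the tree, so the decomposition is invalid.

No — bags containing vertex b are not connected in the tree.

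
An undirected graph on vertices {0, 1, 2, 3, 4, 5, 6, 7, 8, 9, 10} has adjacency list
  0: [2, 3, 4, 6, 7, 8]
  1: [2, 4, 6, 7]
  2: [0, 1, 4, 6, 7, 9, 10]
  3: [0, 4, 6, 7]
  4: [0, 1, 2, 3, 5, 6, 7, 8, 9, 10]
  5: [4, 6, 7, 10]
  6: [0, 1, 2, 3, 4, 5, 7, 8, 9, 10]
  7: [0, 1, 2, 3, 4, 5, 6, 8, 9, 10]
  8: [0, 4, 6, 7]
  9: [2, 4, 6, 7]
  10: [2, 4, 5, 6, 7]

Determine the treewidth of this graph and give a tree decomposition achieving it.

Treewidth 4.
One optimal decomposition is:
Bags: B1 = {1, 2, 4, 6, 7}  B2 = {0, 2, 4, 6, 7}  B3 = {2, 4, 6, 7, 10}  B4 = {4, 5, 6, 7, 10}  B5 = {0, 3, 4, 6, 7}  B6 = {2, 4, 6, 7, 9}  B7 = {0, 4, 6, 7, 8}
Tree: B1–B2, B2–B3, B3–B4, B2–B5, B2–B6, B5–B7

The largest bag has 5 vertices, giving width 4; this decomposition certifies tw(G) ≤ 4. For the lower bound, the 5 vertices {0, 4, 6, 7, 8} are pairwise adjacent, and any tree decomposition puts a clique entirely inside one bag — forcing width ≥ 4. Combining the bounds, tw(G) = 4.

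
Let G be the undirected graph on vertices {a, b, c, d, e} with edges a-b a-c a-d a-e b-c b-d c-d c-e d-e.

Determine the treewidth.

3

A width-3 tree decomposition is:
Bags: B1 = {a, b, c, d}  B2 = {a, c, d, e}
Tree: B1–B2
Each bag holds 4 vertices, so the decomposition has width 3, which upper-bounds the treewidth. For the lower bound, the 4 vertices {a, c, d, e} are pairwise adjacent, and any tree decomposition puts a clique entirely inside one bag — forcing width ≥ 3. Therefore the treewidth is 3.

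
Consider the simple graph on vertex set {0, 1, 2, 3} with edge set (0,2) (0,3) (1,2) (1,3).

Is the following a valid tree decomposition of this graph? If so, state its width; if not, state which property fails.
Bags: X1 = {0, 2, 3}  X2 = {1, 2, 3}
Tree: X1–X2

Yes; width 2.

Checking the three conditions: (i) the bags cover all of {0, 1, 2, 3}; (ii) for each edge, some bag contains both endpoints; (iii) the bags containing any fixed vertex form a subtree. All hold, so the decomposition is valid with width 3 − 1 = 2.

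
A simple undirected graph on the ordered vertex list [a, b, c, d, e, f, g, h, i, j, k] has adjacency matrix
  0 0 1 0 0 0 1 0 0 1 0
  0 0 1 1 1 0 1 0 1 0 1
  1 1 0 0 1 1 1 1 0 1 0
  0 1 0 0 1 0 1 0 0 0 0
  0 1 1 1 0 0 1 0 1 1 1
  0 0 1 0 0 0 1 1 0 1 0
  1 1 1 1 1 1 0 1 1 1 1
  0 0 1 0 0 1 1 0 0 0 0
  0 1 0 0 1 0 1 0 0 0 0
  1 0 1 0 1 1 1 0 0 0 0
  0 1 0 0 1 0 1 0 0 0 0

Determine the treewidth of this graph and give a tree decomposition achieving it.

Treewidth 3.
One such decomposition:
Bags: B1 = {c, f, g, j}  B2 = {c, e, g, j}  B3 = {b, c, e, g}  B4 = {b, e, g, i}  B5 = {b, e, g, k}  B6 = {b, d, e, g}  B7 = {c, f, g, h}  B8 = {a, c, g, j}
Tree: B1–B2, B2–B3, B3–B4, B3–B5, B3–B6, B1–B7, B1–B8

Each bag holds 4 vertices, so the decomposition has width 3, which upper-bounds the treewidth. Conversely, {b, d, e, g} is a clique of size 4, and the vertices of any clique must share a bag in every tree decomposition; so some bag has ≥ 4 vertices and tw(G) ≥ 3. Therefore the treewidth is 3.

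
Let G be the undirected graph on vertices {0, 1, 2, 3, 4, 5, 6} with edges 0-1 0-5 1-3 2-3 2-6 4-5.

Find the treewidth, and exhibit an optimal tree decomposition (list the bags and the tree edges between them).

Every bag has size at most 2, so the width is 2 − 1 = 1 and tw(G) ≤ 1. G has an edge, so its treewidth is at least 1. Therefore the treewidth is 1.

Treewidth 1.
One such decomposition:
Bags: B1 = {4, 5}  B2 = {0, 5}  B3 = {0, 1}  B4 = {1, 3}  B5 = {2, 3}  B6 = {2, 6}
Tree: B1–B2, B2–B3, B3–B4, B4–B5, B5–B6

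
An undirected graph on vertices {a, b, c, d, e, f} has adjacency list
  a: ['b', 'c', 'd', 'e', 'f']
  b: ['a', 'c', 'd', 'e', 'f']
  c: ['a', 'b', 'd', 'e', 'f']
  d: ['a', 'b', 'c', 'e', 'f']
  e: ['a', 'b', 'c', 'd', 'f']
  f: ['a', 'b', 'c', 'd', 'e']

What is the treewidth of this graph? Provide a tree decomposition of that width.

Treewidth 5.
One such decomposition:
Bags: B1 = {a, b, c, d, e, f}
Tree: (single bag)

With just one bag of size 6, the width is 6 − 1 = 5, so tw(G) ≤ 5. For the lower bound, the 6 vertices {a, b, c, d, e, f} are pairwise adjacent, and any tree decomposition puts a clique entirely inside one bag — forcing width ≥ 5. Therefore the treewidth is 5.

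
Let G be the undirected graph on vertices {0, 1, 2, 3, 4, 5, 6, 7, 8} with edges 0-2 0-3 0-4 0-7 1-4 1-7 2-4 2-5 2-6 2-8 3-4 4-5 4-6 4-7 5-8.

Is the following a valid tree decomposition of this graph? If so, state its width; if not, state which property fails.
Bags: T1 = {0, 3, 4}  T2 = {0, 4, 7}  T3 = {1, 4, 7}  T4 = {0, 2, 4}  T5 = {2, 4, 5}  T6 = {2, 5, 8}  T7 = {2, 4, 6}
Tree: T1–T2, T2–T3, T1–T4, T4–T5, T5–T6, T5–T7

Checking the three conditions: (i) the bags cover all of {0, 1, 2, 3, 4, 5, 6, 7, 8}; (ii) for each edge, some bag contains both endpoints; (iii) the bags containing any fixed vertex form a subtree. All hold, so the decomposition is valid with width 3 − 1 = 2.

Yes; width 2.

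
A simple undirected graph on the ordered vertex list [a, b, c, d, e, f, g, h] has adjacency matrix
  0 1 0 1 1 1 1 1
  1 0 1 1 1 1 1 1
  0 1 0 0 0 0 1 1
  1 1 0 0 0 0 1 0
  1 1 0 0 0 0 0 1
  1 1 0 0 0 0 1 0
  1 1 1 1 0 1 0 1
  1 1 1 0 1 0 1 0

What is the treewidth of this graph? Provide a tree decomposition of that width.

Treewidth 3.
Bags: B1 = {a, b, g, h}  B2 = {a, b, e, h}  B3 = {b, c, g, h}  B4 = {a, b, f, g}  B5 = {a, b, d, g}
Tree: B1–B2, B1–B3, B1–B4, B1–B5

The largest bag has 4 vertices, giving width 3; this decomposition certifies tw(G) ≤ 3. On the other hand G contains the 4-clique {b, c, g, h}. A clique must lie in a single bag of any decomposition, so no decomposition can have width below 3. Combining the bounds, tw(G) = 3.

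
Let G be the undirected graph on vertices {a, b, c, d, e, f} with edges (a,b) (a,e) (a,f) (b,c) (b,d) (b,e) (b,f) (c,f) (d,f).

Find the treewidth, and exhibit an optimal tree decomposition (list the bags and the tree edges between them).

The largest bag has 3 vertices, giving width 2; this decomposition certifies tw(G) ≤ 2. On the other hand G contains the 3-clique {a, b, e}. A clique must lie in a single bag of any decomposition, so no decomposition can have width below 2. Hence tw(G) = 2 exactly.

Treewidth 2.
One such decomposition:
Bags: B1 = {a, b, f}  B2 = {b, c, f}  B3 = {a, b, e}  B4 = {b, d, f}
Tree: B1–B2, B1–B3, B1–B4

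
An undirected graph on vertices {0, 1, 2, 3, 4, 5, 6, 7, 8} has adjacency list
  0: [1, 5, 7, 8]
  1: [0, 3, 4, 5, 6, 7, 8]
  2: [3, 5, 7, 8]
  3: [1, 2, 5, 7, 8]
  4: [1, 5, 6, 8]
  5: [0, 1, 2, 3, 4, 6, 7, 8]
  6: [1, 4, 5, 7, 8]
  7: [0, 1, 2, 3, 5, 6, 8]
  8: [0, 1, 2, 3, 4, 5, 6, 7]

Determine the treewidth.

A width-4 tree decomposition is:
Bags: B1 = {1, 4, 5, 6, 8}  B2 = {1, 5, 6, 7, 8}  B3 = {0, 1, 5, 7, 8}  B4 = {1, 3, 5, 7, 8}  B5 = {2, 3, 5, 7, 8}
Tree: B1–B2, B2–B3, B3–B4, B4–B5
The largest bag has 5 vertices, giving width 4; this decomposition certifies tw(G) ≤ 4. On the other hand G contains the 5-clique {1, 4, 5, 6, 8}. A clique must lie in a single bag of any decomposition, so no decomposition can have width below 4. The upper and lower bounds meet at 4, so that is the treewidth.

4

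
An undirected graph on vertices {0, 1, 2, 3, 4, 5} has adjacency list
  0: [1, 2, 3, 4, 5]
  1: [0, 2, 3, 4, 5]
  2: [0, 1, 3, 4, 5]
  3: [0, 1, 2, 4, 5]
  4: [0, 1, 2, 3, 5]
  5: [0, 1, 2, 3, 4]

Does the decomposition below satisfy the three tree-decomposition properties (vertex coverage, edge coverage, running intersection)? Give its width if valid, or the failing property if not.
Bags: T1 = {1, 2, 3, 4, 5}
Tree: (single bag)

No — vertex 0 appears in no bag.

A tree decomposition must satisfy three properties: every vertex lies in some bag; for every edge, both endpoints lie together in some bag; and for every vertex, the bags containing it form a connected subtree. Here vertex 0 appears in no bag, so the decomposition is invalid.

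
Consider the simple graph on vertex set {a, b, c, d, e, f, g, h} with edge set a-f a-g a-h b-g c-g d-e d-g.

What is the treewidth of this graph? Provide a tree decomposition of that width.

Every bag has size at most 2, so the width is 2 − 1 = 1 and tw(G) ≤ 1. Since G has at least one edge (e.g. b–g), it is not an edgeless graph, so tw(G) ≥ 1. The upper and lower bounds meet at 1, so that is the treewidth.

Treewidth 1.
Bags: B1 = {b, g}  B2 = {d, g}  B3 = {d, e}  B4 = {a, g}  B5 = {c, g}  B6 = {a, f}  B7 = {a, h}
Tree: B1–B2, B2–B3, B1–B4, B1–B5, B4–B6, B4–B7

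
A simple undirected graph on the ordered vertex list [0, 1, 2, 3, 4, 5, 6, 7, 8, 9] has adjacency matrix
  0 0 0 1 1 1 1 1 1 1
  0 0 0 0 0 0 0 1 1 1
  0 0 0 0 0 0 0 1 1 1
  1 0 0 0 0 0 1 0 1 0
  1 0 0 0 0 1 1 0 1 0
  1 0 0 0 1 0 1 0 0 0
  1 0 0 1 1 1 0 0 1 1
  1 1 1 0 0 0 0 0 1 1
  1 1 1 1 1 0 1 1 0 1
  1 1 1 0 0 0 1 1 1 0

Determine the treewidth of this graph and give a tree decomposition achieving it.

Every bag has size at most 4, so the width is 4 − 1 = 3 and tw(G) ≤ 3. For the lower bound, the 4 vertices {0, 6, 8, 9} are pairwise adjacent, and any tree decomposition puts a clique entirely inside one bag — forcing width ≥ 3. Combining the bounds, tw(G) = 3.

Treewidth 3.
One optimal decomposition is:
Bags: B1 = {0, 7, 8, 9}  B2 = {1, 7, 8, 9}  B3 = {0, 6, 8, 9}  B4 = {2, 7, 8, 9}  B5 = {0, 4, 6, 8}  B6 = {0, 4, 5, 6}  B7 = {0, 3, 6, 8}
Tree: B1–B2, B1–B3, B1–B4, B3–B5, B5–B6, B5–B7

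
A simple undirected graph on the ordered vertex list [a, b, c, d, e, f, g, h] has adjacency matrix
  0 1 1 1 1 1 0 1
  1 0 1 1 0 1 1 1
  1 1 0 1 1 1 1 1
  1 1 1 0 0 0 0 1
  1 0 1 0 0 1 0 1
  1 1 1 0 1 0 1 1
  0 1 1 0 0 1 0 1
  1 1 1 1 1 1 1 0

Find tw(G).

A width-4 tree decomposition is:
Bags: B1 = {a, b, c, f, h}  B2 = {a, b, c, d, h}  B3 = {b, c, f, g, h}  B4 = {a, c, e, f, h}
Tree: B1–B2, B1–B3, B1–B4
Every bag has size at most 5, so the width is 5 − 1 = 4 and tw(G) ≤ 4. For the lower bound, the 5 vertices {a, b, c, d, h} are pairwise adjacent, and any tree decomposition puts a clique entirely inside one bag — forcing width ≥ 4. The upper and lower bounds meet at 4, so that is the treewidth.

4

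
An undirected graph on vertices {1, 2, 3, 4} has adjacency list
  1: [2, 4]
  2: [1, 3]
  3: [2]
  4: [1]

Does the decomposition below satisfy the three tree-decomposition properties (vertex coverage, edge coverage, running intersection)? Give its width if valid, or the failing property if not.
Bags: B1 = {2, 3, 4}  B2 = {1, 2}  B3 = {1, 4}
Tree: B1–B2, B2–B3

A tree decomposition must satisfy three properties: every vertex lies in some bag; for every edge, both endpoints lie together in some bag; and for every vertex, the bags containing it form a connected subtree. Here bags containing vertex 4 are not connected in the tree, so the decomposition is invalid.

No — bags containing vertex 4 are not connected in the tree.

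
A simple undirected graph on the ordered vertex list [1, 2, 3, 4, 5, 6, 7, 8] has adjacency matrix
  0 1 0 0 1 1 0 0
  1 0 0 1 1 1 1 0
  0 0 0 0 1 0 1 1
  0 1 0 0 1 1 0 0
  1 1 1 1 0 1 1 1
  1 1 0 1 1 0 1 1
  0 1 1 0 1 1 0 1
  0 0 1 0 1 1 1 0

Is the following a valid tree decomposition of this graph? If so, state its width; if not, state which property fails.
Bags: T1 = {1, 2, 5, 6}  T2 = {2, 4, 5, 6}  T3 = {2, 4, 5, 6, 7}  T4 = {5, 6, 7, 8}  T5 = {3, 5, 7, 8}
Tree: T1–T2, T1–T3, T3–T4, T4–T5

A tree decomposition must satisfy three properties: every vertex lies in some bag; for every edge, both endpoints lie together in some bag; and for every vertex, the bags containing it form a connected subtree. Here bags containing vertex 4 are not connected in the tree, so the decomposition is invalid.

No — bags containing vertex 4 are not connected in the tree.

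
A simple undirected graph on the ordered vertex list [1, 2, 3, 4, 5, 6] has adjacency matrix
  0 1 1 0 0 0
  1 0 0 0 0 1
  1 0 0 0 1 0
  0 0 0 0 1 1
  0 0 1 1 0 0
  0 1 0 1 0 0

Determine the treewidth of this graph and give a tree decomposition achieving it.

Treewidth 2.
One optimal decomposition is:
Bags: B1 = {2, 4, 6}  B2 = {1, 2, 4}  B3 = {1, 3, 4}  B4 = {3, 4, 5}
Tree: B1–B2, B2–B3, B3–B4

The largest bag has 3 vertices, giving width 2; this decomposition certifies tw(G) ≤ 2. For the lower bound, G contains the cycle 4–6–2–1–3–5–4, so G is not a forest; only forests have treewidth ≤ 1, hence tw(G) ≥ 2. The upper and lower bounds meet at 2, so that is the treewidth.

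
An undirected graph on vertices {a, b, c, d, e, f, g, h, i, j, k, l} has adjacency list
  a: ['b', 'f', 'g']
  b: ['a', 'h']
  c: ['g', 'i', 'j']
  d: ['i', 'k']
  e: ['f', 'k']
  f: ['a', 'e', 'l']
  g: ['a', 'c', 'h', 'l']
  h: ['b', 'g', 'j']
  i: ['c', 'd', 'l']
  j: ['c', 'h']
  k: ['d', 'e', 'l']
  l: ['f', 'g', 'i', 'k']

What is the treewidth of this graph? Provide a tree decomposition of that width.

Treewidth 3.
One optimal decomposition is:
Bags: B1 = {d, e, f, k}  B2 = {d, f, k, l}  B3 = {d, f, i, l}  B4 = {a, f, i, l}  B5 = {a, g, i, l}  B6 = {a, c, g, i}  B7 = {a, b, c, g}  B8 = {b, c, g, h}  B9 = {b, c, h, j}
Tree: B1–B2, B2–B3, B3–B4, B4–B5, B5–B6, B6–B7, B7–B8, B8–B9

Every bag has size at most 4, so the width is 4 − 1 = 3 and tw(G) ≤ 3. For the lower bound: the 4 vertex sets {d,e,k}, {f}, {l}, {a,c,g,i} are disjoint, each induces a connected subgraph, and every pair is joined by at least one edge of G. Contracting each set to a single vertex therefore yields K_{4} as a minor, and since treewidth is minor-monotone, tw(G) ≥ tw(K_{4}) = 3. Therefore the treewidth is 3.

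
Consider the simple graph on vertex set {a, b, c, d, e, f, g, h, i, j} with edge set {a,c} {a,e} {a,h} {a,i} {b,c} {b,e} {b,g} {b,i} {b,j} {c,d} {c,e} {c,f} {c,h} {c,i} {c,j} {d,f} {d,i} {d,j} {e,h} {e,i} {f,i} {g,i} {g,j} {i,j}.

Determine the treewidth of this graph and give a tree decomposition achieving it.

Each bag holds 4 vertices, so the decomposition has width 3, which upper-bounds the treewidth. For the lower bound, the 4 vertices {a, c, e, h} are pairwise adjacent, and any tree decomposition puts a clique entirely inside one bag — forcing width ≥ 3. Hence tw(G) = 3 exactly.

Treewidth 3.
One optimal decomposition is:
Bags: B1 = {b, c, i, j}  B2 = {b, c, e, i}  B3 = {c, d, i, j}  B4 = {c, d, f, i}  B5 = {a, c, e, i}  B6 = {b, g, i, j}  B7 = {a, c, e, h}
Tree: B1–B2, B1–B3, B3–B4, B2–B5, B1–B6, B5–B7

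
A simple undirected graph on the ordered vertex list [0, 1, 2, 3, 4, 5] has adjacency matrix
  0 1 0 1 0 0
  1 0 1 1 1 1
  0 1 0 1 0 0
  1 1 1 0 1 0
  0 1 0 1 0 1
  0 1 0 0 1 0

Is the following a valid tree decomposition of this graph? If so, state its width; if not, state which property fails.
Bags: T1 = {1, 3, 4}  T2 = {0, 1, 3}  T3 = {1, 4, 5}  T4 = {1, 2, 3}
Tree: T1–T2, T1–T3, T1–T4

Every vertex of G appears in some bag (union = {0, 1, 2, 3, 4, 5}); every edge is covered by a bag; and for each vertex v the set of bags containing v is connected in the bag tree. The decomposition is therefore valid. The largest bag has 3 vertices, so the width is 2.

Yes; width 2.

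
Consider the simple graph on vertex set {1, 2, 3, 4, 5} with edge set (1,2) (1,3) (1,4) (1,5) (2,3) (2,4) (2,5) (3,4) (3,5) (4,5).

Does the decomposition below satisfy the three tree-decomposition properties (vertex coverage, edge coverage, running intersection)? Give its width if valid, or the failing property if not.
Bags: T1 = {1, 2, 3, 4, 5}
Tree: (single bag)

Yes; width 4.

Checking the three conditions: (i) the bags cover all of {1, 2, 3, 4, 5}; (ii) for each edge, some bag contains both endpoints; (iii) the bags containing any fixed vertex form a subtree. All hold, so the decomposition is valid with width 5 − 1 = 4.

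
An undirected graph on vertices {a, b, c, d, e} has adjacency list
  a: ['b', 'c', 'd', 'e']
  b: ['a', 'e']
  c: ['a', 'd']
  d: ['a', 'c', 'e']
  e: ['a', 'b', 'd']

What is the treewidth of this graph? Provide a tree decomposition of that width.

Each bag holds 3 vertices, so the decomposition has width 2, which upper-bounds the treewidth. On the other hand G contains the 3-clique {a, d, e}. A clique must lie in a single bag of any decomposition, so no decomposition can have width below 2. Hence tw(G) = 2 exactly.

Treewidth 2.
Bags: B1 = {a, b, e}  B2 = {a, d, e}  B3 = {a, c, d}
Tree: B1–B2, B2–B3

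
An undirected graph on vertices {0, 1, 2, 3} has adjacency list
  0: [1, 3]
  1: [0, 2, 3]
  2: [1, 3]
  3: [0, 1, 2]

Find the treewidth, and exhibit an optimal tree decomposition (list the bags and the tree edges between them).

Treewidth 2.
One such decomposition:
Bags: B1 = {0, 1, 3}  B2 = {1, 2, 3}
Tree: B1–B2

Every bag has size at most 3, so the width is 3 − 1 = 2 and tw(G) ≤ 2. For the lower bound, the 3 vertices {0, 1, 3} are pairwise adjacent, and any tree decomposition puts a clique entirely inside one bag — forcing width ≥ 2. Hence tw(G) = 2 exactly.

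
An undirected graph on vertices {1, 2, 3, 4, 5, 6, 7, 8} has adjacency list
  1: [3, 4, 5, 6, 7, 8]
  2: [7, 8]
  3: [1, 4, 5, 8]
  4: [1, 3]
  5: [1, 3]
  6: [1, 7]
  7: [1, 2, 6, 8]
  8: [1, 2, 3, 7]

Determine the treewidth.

2

A width-2 tree decomposition is:
Bags: B1 = {1, 3, 8}  B2 = {1, 3, 5}  B3 = {1, 7, 8}  B4 = {2, 7, 8}  B5 = {1, 3, 4}  B6 = {1, 6, 7}
Tree: B1–B2, B1–B3, B3–B4, B1–B5, B3–B6
Every bag has size at most 3, so the width is 3 − 1 = 2 and tw(G) ≤ 2. Conversely, {1, 3, 8} is a clique of size 3, and the vertices of any clique must share a bag in every tree decomposition; so some bag has ≥ 3 vertices and tw(G) ≥ 2. The upper and lower bounds meet at 2, so that is the treewidth.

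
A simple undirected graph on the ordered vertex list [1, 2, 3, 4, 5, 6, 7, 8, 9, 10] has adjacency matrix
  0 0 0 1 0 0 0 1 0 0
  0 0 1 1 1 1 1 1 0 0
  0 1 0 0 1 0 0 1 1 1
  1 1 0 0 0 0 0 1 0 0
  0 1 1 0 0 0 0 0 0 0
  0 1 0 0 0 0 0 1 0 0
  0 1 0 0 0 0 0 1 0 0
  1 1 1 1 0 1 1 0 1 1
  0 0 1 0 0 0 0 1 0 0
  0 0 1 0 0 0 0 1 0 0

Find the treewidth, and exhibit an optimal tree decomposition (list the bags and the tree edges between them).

Treewidth 2.
One such decomposition:
Bags: B1 = {2, 4, 8}  B2 = {2, 3, 8}  B3 = {2, 3, 5}  B4 = {2, 6, 8}  B5 = {2, 7, 8}  B6 = {1, 4, 8}  B7 = {3, 8, 10}  B8 = {3, 8, 9}
Tree: B1–B2, B2–B3, B1–B4, B4–B5, B1–B6, B2–B7, B2–B8

Each bag holds 3 vertices, so the decomposition has width 2, which upper-bounds the treewidth. Conversely, {1, 4, 8} is a clique of size 3, and the vertices of any clique must share a bag in every tree decomposition; so some bag has ≥ 3 vertices and tw(G) ≥ 2. Hence tw(G) = 2 exactly.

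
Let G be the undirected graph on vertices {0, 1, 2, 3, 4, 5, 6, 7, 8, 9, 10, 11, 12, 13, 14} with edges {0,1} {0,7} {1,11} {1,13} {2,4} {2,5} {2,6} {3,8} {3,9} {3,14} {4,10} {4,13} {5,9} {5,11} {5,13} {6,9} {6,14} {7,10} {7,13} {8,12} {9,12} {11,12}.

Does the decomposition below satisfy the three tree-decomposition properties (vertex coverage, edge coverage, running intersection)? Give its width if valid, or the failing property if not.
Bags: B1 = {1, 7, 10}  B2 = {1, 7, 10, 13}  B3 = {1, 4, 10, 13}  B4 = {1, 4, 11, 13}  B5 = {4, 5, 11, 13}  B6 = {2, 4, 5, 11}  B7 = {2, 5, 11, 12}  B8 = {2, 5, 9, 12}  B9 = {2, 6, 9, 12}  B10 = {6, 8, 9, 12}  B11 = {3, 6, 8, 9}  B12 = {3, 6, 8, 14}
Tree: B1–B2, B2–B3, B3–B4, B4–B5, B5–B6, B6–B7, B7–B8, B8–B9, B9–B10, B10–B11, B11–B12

A tree decomposition must satisfy three properties: every vertex lies in some bag; for every edge, both endpoints lie together in some bag; and for every vertex, the bags containing it form a connected subtree. Here vertex 0 appears in no bag, so the decomposition is invalid.

No — vertex 0 appears in no bag.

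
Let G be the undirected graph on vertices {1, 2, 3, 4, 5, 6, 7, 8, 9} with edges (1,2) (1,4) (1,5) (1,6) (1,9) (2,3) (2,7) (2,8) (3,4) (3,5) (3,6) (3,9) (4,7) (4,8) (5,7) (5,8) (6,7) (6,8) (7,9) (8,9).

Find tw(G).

4

A width-4 tree decomposition is:
Bags: B1 = {1, 3, 6, 7, 8}  B2 = {1, 3, 7, 8, 9}  B3 = {1, 3, 5, 7, 8}  B4 = {1, 2, 3, 7, 8}  B5 = {1, 3, 4, 7, 8}
Tree: B1–B2, B2–B3, B3–B4, B4–B5
Every bag has size at most 5, so the width is 5 − 1 = 4 and tw(G) ≤ 4. For the lower bound: the 5 vertex sets {6,8}, {7,9}, {3,5}, {1}, {2} are disjoint, each induces a connected subgraph, and every pair is joined by at least one edge of G. Contracting each set to a single vertex therefore yields K_{5} as a minor, and since treewidth is minor-monotone, tw(G) ≥ tw(K_{5}) = 4. The upper and lower bounds meet at 4, so that is the treewidth.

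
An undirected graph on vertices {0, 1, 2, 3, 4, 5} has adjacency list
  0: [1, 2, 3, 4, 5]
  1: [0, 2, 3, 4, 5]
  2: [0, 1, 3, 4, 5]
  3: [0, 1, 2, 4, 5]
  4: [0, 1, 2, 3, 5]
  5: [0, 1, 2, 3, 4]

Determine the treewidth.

A width-5 tree decomposition is:
Bags: B1 = {0, 1, 2, 3, 4, 5}
Tree: (single bag)
With just one bag of size 6, the width is 6 − 1 = 5, so tw(G) ≤ 5. On the other hand G contains the 6-clique {0, 1, 2, 3, 4, 5}. A clique must lie in a single bag of any decomposition, so no decomposition can have width below 5. Hence tw(G) = 5 exactly.

5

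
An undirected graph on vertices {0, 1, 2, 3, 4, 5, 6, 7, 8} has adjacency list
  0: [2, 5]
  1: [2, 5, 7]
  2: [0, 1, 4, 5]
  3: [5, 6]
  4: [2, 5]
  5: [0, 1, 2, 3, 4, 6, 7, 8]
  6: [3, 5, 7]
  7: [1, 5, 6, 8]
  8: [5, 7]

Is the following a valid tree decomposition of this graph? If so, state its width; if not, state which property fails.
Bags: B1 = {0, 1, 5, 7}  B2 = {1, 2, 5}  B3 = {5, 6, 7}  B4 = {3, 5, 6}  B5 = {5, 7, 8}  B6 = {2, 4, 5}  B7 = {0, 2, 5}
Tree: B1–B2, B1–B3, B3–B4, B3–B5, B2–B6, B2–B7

No — bags containing vertex 0 are not connected in the tree.

A tree decomposition must satisfy three properties: every vertex lies in some bag; for every edge, both endpoints lie together in some bag; and for every vertex, the bags containing it form a connected subtree. Here bags containing vertex 0 are not connected in the tree, so the decomposition is invalid.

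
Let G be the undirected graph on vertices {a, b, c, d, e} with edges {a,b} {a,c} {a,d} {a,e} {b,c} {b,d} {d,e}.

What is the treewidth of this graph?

A width-2 tree decomposition is:
Bags: B1 = {a, b, d}  B2 = {a, b, c}  B3 = {a, d, e}
Tree: B1–B2, B1–B3
Each bag holds 3 vertices, so the decomposition has width 2, which upper-bounds the treewidth. On the other hand G contains the 3-clique {a, d, e}. A clique must lie in a single bag of any decomposition, so no decomposition can have width below 2. Hence tw(G) = 2 exactly.

2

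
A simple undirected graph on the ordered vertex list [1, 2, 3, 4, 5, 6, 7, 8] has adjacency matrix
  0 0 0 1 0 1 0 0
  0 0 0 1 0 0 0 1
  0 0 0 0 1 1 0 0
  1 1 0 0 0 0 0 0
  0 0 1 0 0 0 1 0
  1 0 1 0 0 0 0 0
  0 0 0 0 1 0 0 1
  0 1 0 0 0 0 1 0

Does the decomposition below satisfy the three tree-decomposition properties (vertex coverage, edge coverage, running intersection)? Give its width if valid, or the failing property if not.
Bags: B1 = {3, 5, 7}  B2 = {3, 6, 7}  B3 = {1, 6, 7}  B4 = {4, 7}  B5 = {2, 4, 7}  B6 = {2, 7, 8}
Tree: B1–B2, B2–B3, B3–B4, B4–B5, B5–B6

No — edge (1,4) lies in no bag.

A tree decomposition must satisfy three properties: every vertex lies in some bag; for every edge, both endpoints lie together in some bag; and for every vertex, the bags containing it form a connected subtree. Here edge (1,4) lies in no bag, so the decomposition is invalid.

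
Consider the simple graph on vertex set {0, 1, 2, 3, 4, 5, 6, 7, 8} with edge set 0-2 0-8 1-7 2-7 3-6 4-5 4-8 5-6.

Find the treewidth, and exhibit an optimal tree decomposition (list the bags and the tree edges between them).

Treewidth 1.
One such decomposition:
Bags: B1 = {3, 6}  B2 = {5, 6}  B3 = {4, 5}  B4 = {4, 8}  B5 = {0, 8}  B6 = {0, 2}  B7 = {2, 7}  B8 = {1, 7}
Tree: B1–B2, B2–B3, B3–B4, B4–B5, B5–B6, B6–B7, B7–B8

The largest bag has 2 vertices, giving width 1; this decomposition certifies tw(G) ≤ 1. G has an edge, so its treewidth is at least 1. Combining the bounds, tw(G) = 1.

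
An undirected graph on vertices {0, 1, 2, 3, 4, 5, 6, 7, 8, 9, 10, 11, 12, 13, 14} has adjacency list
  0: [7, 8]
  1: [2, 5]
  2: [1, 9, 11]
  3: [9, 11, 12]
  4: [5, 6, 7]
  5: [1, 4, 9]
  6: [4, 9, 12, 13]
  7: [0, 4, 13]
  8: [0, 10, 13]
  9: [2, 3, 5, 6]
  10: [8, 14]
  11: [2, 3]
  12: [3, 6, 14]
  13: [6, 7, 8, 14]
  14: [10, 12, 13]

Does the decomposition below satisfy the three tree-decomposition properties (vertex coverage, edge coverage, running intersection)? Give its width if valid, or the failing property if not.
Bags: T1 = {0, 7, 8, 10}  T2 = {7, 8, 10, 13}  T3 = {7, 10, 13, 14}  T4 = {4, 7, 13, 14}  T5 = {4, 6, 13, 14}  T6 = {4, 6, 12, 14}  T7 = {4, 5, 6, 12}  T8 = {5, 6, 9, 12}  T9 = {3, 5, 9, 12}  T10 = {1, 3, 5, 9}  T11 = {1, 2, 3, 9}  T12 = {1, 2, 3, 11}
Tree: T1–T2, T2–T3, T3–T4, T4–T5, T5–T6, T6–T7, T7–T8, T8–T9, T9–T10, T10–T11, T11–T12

Yes; width 3.

Checking the three conditions: (i) the bags cover all of {0, 1, 2, 3, 4, 5, 6, 7, 8, 9, 10, 11, 12, 13, 14}; (ii) for each edge, some bag contains both endpoints; (iii) the bags containing any fixed vertex form a subtree. All hold, so the decomposition is valid with width 4 − 1 = 3.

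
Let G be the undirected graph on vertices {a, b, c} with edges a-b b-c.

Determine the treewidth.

1

A width-1 tree decomposition is:
Bags: B1 = {b, c}  B2 = {a, b}
Tree: B1–B2
The largest bag has 2 vertices, giving width 1; this decomposition certifies tw(G) ≤ 1. Since G has at least one edge (e.g. c–b), it is not an edgeless graph, so tw(G) ≥ 1. Therefore the treewidth is 1.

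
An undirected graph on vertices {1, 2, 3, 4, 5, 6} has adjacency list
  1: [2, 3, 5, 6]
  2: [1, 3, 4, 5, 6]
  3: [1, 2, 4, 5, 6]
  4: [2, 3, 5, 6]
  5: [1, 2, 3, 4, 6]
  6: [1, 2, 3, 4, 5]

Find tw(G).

4

A width-4 tree decomposition is:
Bags: B1 = {2, 3, 4, 5, 6}  B2 = {1, 2, 3, 5, 6}
Tree: B1–B2
Every bag has size at most 5, so the width is 5 − 1 = 4 and tw(G) ≤ 4. On the other hand G contains the 5-clique {1, 2, 3, 5, 6}. A clique must lie in a single bag of any decomposition, so no decomposition can have width below 4. Therefore the treewidth is 4.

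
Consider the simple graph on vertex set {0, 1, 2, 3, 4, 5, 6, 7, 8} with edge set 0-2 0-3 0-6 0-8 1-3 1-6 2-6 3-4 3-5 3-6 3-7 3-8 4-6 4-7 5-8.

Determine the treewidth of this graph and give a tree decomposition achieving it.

Treewidth 2.
One such decomposition:
Bags: B1 = {0, 2, 6}  B2 = {0, 3, 6}  B3 = {0, 3, 8}  B4 = {1, 3, 6}  B5 = {3, 4, 6}  B6 = {3, 4, 7}  B7 = {3, 5, 8}
Tree: B1–B2, B2–B3, B2–B4, B2–B5, B5–B6, B3–B7

The largest bag has 3 vertices, giving width 2; this decomposition certifies tw(G) ≤ 2. Conversely, {0, 2, 6} is a clique of size 3, and the vertices of any clique must share a bag in every tree decomposition; so some bag has ≥ 3 vertices and tw(G) ≥ 2. The upper and lower bounds meet at 2, so that is the treewidth.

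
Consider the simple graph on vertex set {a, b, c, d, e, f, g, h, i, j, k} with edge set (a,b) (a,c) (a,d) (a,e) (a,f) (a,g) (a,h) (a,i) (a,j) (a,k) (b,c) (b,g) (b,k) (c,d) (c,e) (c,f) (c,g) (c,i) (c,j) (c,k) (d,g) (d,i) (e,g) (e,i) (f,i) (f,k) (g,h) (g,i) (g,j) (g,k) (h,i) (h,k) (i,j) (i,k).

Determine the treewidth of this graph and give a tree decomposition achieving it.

Treewidth 4.
Bags: B1 = {a, c, e, g, i}  B2 = {a, c, g, i, k}  B3 = {a, c, f, i, k}  B4 = {a, c, d, g, i}  B5 = {a, b, c, g, k}  B6 = {a, c, g, i, j}  B7 = {a, g, h, i, k}
Tree: B1–B2, B2–B3, B1–B4, B2–B5, B4–B6, B2–B7

Each bag holds 5 vertices, so the decomposition has width 4, which upper-bounds the treewidth. Conversely, {a, b, c, g, k} is a clique of size 5, and the vertices of any clique must share a bag in every tree decomposition; so some bag has ≥ 5 vertices and tw(G) ≥ 4. Therefore the treewidth is 4.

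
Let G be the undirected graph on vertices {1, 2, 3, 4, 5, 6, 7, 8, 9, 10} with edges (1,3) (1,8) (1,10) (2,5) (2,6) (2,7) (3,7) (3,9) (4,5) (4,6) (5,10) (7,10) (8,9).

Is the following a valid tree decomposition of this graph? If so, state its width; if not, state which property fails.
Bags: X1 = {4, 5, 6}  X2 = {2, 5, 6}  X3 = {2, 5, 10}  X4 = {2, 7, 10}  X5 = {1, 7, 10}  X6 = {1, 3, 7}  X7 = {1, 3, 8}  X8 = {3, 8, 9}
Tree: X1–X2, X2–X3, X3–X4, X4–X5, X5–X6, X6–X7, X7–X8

Yes; width 2.

Checking the three conditions: (i) the bags cover all of {1, 2, 3, 4, 5, 6, 7, 8, 9, 10}; (ii) for each edge, some bag contains both endpoints; (iii) the bags containing any fixed vertex form a subtree. All hold, so the decomposition is valid with width 3 − 1 = 2.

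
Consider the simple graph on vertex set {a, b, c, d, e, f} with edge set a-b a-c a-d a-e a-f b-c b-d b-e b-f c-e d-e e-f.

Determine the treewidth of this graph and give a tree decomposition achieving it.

Every bag has size at most 4, so the width is 4 − 1 = 3 and tw(G) ≤ 3. For the lower bound, the 4 vertices {a, b, d, e} are pairwise adjacent, and any tree decomposition puts a clique entirely inside one bag — forcing width ≥ 3. The upper and lower bounds meet at 3, so that is the treewidth.

Treewidth 3.
One optimal decomposition is:
Bags: B1 = {a, b, d, e}  B2 = {a, b, e, f}  B3 = {a, b, c, e}
Tree: B1–B2, B2–B3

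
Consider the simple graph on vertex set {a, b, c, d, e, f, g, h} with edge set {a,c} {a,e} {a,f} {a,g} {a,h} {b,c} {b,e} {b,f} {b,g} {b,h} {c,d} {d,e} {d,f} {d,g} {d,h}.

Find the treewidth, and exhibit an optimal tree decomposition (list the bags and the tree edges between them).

Treewidth 3.
Bags: B1 = {a, b, d, f}  B2 = {a, b, d, e}  B3 = {a, b, d, g}  B4 = {a, b, d, h}  B5 = {a, b, c, d}
Tree: B1–B2, B2–B3, B3–B4, B4–B5

Each bag holds 4 vertices, so the decomposition has width 3, which upper-bounds the treewidth. For the lower bound: the 4 vertex sets {d,f}, {a,e}, {b}, {g} are disjoint, each induces a connected subgraph, and every pair is joined by at least one edge of G. Contracting each set to a single vertex therefore yields K_{4} as a minor, and since treewidth is minor-monotone, tw(G) ≥ tw(K_{4}) = 3. The upper and lower bounds meet at 3, so that is the treewidth.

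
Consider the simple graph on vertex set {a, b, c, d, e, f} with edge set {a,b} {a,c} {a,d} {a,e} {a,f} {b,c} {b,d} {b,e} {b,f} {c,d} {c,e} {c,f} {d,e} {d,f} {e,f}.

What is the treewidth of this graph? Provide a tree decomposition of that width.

Treewidth 5.
Bags: B1 = {a, b, c, d, e, f}
Tree: (single bag)

A single bag containing all 6 vertices is trivially a valid decomposition of width 5. Conversely, {a, b, c, d, e, f} is a clique of size 6, and the vertices of any clique must share a bag in every tree decomposition; so some bag has ≥ 6 vertices and tw(G) ≥ 5. Therefore the treewidth is 5.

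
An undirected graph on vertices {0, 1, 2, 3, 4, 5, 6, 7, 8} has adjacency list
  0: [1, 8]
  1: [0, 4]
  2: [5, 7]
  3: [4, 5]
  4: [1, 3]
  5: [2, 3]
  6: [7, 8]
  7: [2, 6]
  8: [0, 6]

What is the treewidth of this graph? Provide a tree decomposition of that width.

Treewidth 2.
One optimal decomposition is:
Bags: B1 = {2, 5, 7}  B2 = {5, 6, 7}  B3 = {5, 6, 8}  B4 = {0, 5, 8}  B5 = {0, 1, 5}  B6 = {1, 4, 5}  B7 = {3, 4, 5}
Tree: B1–B2, B2–B3, B3–B4, B4–B5, B5–B6, B6–B7

The largest bag has 3 vertices, giving width 2; this decomposition certifies tw(G) ≤ 2. For the lower bound, G contains the cycle 5–2–7–6–8–0–1–4–3–5, so G is not a forest; only forests have treewidth ≤ 1, hence tw(G) ≥ 2. The upper and lower bounds meet at 2, so that is the treewidth.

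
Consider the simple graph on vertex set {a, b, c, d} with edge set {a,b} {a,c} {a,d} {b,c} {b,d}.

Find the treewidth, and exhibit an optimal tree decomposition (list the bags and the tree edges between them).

The largest bag has 3 vertices, giving width 2; this decomposition certifies tw(G) ≤ 2. Conversely, {a, b, d} is a clique of size 3, and the vertices of any clique must share a bag in every tree decomposition; so some bag has ≥ 3 vertices and tw(G) ≥ 2. The upper and lower bounds meet at 2, so that is the treewidth.

Treewidth 2.
Bags: B1 = {a, b, c}  B2 = {a, b, d}
Tree: B1–B2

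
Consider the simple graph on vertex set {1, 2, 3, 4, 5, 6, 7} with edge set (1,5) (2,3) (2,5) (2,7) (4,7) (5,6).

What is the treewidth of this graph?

A width-1 tree decomposition is:
Bags: B1 = {2, 3}  B2 = {2, 5}  B3 = {1, 5}  B4 = {5, 6}  B5 = {2, 7}  B6 = {4, 7}
Tree: B1–B2, B2–B3, B2–B4, B2–B5, B5–B6
Each bag holds 2 vertices, so the decomposition has width 1, which upper-bounds the treewidth. Since G has at least one edge (e.g. 2–3), it is not an edgeless graph, so tw(G) ≥ 1. The upper and lower bounds meet at 1, so that is the treewidth.

1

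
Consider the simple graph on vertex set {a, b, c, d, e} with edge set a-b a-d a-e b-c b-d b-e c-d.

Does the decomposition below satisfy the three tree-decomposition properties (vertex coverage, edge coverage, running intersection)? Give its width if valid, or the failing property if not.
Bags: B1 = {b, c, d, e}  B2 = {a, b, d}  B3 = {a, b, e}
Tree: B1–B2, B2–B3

No — bags containing vertex e are not connected in the tree.

A tree decomposition must satisfy three properties: every vertex lies in some bag; for every edge, both endpoints lie together in some bag; and for every vertex, the bags containing it form a connected subtree. Here bags containing vertex e are not connected in the tree, so the decomposition is invalid.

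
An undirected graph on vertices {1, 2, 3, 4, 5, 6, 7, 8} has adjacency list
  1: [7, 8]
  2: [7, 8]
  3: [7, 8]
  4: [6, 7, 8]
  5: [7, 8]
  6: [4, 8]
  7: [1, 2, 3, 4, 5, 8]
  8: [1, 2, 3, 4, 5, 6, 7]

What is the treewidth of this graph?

2

A width-2 tree decomposition is:
Bags: B1 = {2, 7, 8}  B2 = {1, 7, 8}  B3 = {4, 7, 8}  B4 = {5, 7, 8}  B5 = {4, 6, 8}  B6 = {3, 7, 8}
Tree: B1–B2, B2–B3, B1–B4, B3–B5, B4–B6
Every bag has size at most 3, so the width is 3 − 1 = 2 and tw(G) ≤ 2. For the lower bound, the 3 vertices {4, 6, 8} are pairwise adjacent, and any tree decomposition puts a clique entirely inside one bag — forcing width ≥ 2. Hence tw(G) = 2 exactly.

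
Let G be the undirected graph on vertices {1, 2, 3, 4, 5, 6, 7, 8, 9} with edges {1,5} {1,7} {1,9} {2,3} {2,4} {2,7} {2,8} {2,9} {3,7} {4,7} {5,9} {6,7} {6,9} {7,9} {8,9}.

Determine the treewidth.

2

A width-2 tree decomposition is:
Bags: B1 = {2, 7, 9}  B2 = {2, 3, 7}  B3 = {1, 7, 9}  B4 = {2, 8, 9}  B5 = {6, 7, 9}  B6 = {2, 4, 7}  B7 = {1, 5, 9}
Tree: B1–B2, B1–B3, B1–B4, B3–B5, B1–B6, B3–B7
Each bag holds 3 vertices, so the decomposition has width 2, which upper-bounds the treewidth. On the other hand G contains the 3-clique {2, 8, 9}. A clique must lie in a single bag of any decomposition, so no decomposition can have width below 2. The upper and lower bounds meet at 2, so that is the treewidth.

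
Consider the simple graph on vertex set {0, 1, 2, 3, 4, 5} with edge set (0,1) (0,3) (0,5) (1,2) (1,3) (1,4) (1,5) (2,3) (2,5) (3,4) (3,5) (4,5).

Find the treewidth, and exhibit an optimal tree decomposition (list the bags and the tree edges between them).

Each bag holds 4 vertices, so the decomposition has width 3, which upper-bounds the treewidth. Conversely, {0, 1, 3, 5} is a clique of size 4, and the vertices of any clique must share a bag in every tree decomposition; so some bag has ≥ 4 vertices and tw(G) ≥ 3. Therefore the treewidth is 3.

Treewidth 3.
Bags: B1 = {1, 3, 4, 5}  B2 = {0, 1, 3, 5}  B3 = {1, 2, 3, 5}
Tree: B1–B2, B1–B3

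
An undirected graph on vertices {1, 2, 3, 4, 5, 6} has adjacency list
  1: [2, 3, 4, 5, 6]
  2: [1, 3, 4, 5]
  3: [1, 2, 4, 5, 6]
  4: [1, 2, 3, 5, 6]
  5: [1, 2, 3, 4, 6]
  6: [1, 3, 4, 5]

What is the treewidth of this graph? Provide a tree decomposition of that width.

Each bag holds 5 vertices, so the decomposition has width 4, which upper-bounds the treewidth. For the lower bound, the 5 vertices {1, 2, 3, 4, 5} are pairwise adjacent, and any tree decomposition puts a clique entirely inside one bag — forcing width ≥ 4. Therefore the treewidth is 4.

Treewidth 4.
One such decomposition:
Bags: B1 = {1, 3, 4, 5, 6}  B2 = {1, 2, 3, 4, 5}
Tree: B1–B2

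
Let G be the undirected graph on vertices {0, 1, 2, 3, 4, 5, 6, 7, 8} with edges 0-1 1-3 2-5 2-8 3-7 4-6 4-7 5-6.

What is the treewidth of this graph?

1

A width-1 tree decomposition is:
Bags: B1 = {2, 8}  B2 = {2, 5}  B3 = {5, 6}  B4 = {4, 6}  B5 = {4, 7}  B6 = {3, 7}  B7 = {1, 3}  B8 = {0, 1}
Tree: B1–B2, B2–B3, B3–B4, B4–B5, B5–B6, B6–B7, B7–B8
The largest bag has 2 vertices, giving width 1; this decomposition certifies tw(G) ≤ 1. Any graph with an edge has treewidth ≥ 1, and G has the edge 8–2. Hence tw(G) = 1 exactly.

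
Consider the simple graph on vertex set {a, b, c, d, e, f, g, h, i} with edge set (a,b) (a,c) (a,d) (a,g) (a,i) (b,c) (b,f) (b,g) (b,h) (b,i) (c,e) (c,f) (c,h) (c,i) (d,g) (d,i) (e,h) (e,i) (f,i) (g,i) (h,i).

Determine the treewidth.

3

A width-3 tree decomposition is:
Bags: B1 = {b, c, f, i}  B2 = {a, b, c, i}  B3 = {a, b, g, i}  B4 = {b, c, h, i}  B5 = {c, e, h, i}  B6 = {a, d, g, i}
Tree: B1–B2, B2–B3, B2–B4, B4–B5, B3–B6
The largest bag has 4 vertices, giving width 3; this decomposition certifies tw(G) ≤ 3. For the lower bound, the 4 vertices {a, d, g, i} are pairwise adjacent, and any tree decomposition puts a clique entirely inside one bag — forcing width ≥ 3. Therefore the treewidth is 3.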